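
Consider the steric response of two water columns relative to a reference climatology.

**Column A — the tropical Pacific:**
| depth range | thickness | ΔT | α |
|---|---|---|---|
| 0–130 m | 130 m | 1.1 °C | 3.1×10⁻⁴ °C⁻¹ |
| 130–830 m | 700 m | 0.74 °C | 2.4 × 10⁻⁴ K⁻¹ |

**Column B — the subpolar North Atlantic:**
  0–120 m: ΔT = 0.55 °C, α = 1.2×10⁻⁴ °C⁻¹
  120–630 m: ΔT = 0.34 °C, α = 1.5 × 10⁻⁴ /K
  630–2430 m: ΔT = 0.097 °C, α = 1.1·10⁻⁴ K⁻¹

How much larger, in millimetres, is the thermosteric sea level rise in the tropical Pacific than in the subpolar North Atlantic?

116 mm

A Layer 1: 1.1 × 3.1×10⁻⁴ × 130 = 0.04433 m
A 130–830 m: 0.74 × 700 × 2.4×10⁻⁴ = 0.12432 m
A total: 0.16865 m
B 120 × 0.55 × 1.2×10⁻⁴ = 0.00792 m
B Layer 2: 510 × 0.34 × 1.5×10⁻⁴ = 0.02601 m
B 630–2430 m: 0.097 × 1.1×10⁻⁴ × 1800 = 0.019206 m
B total: 0.053136 m
Difference: 0.16865 − 0.053136 = 0.115514 m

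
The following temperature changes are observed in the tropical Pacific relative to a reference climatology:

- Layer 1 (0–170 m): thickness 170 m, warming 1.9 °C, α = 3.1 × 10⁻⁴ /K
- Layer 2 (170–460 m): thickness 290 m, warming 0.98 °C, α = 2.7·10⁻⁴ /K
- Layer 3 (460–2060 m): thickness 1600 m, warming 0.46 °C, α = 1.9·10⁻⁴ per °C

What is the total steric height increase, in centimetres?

Layer 1: 1.9 × 3.1×10⁻⁴ × 170 = 0.10013 m
Layer 2: 290 × 2.7×10⁻⁴ × 0.98 = 0.076734 m
Layer 3: 0.46 × 1.9×10⁻⁴ × 1600 = 0.13984 m
Δh = 0.10013 + 0.076734 + 0.13984 = 0.316704 m

32 cm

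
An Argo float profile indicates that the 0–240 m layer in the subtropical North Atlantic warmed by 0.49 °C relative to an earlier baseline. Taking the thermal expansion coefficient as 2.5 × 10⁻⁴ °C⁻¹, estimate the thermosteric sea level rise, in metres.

Δh = αΔT·H = 2.5×10⁻⁴ × 0.49 × 240 = 0.02940 m

Δh = 0.0294 m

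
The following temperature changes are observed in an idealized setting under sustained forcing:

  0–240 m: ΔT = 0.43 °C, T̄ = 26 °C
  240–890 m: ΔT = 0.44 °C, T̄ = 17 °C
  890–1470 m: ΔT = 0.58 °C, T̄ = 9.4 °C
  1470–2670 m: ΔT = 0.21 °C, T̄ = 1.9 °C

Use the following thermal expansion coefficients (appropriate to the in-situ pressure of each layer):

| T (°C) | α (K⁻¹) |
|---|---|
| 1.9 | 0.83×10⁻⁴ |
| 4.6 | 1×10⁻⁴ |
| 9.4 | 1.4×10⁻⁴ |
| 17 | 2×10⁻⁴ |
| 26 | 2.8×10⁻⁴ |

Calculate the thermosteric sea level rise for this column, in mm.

Layer 1 at 26 °C → α = 2.8×10⁻⁴ K⁻¹
Layer 2 at 17 °C → α = 2×10⁻⁴ K⁻¹
Layer 3 at 9.4 °C → α = 1.4×10⁻⁴ K⁻¹
Layer 4 at 1.9 °C → α = 0.83×10⁻⁴ K⁻¹
240 × 0.43 × 2.8×10⁻⁴ = 0.028896 m
650 × 0.44 × 2×10⁻⁴ = 0.05720 m
890–1470 m: 0.58 × 580 × 1.4×10⁻⁴ = 0.047096 m
1470–2670 m: 1200 × 0.83×10⁻⁴ × 0.21 = 0.020916 m
Δh = 0.028896 + 0.05720 + 0.047096 + 0.020916 = 0.154108 m

150 mm of thermosteric rise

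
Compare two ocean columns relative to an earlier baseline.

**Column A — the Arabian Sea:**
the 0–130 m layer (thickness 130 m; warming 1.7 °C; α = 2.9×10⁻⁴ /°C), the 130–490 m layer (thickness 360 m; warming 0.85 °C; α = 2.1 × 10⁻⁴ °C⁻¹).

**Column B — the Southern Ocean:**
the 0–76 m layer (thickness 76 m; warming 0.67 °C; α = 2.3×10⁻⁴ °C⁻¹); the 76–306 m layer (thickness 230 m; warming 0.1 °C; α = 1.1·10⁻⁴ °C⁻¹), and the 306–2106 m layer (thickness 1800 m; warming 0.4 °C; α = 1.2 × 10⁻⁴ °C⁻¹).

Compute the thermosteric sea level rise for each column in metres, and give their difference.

A Layer 1: 2.9×10⁻⁴ × 130 × 1.7 = 0.06409 m
A 0.85 × 360 × 2.1×10⁻⁴ = 0.06426 m
A total: 0.12835 m
B 0–76 m: 76 × 0.67 × 2.3×10⁻⁴ = 0.0117116 m
B 76–306 m: 0.1 × 230 × 1.1×10⁻⁴ = 0.00253 m
B 306–2106 m: 1800 × 1.2×10⁻⁴ × 0.4 = 0.08640 m
B total: 0.1006416 m
Difference: 0.12835 − 0.1006416 = 0.0277084 m

A: 0.128 m; B: 0.101 m; difference 0.0277 m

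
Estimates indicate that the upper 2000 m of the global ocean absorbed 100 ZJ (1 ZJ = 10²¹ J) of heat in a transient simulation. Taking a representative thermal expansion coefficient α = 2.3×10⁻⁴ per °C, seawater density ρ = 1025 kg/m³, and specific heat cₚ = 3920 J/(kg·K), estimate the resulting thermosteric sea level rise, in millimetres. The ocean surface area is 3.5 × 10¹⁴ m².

16 mm

Per unit area: Q = 100×10²¹ / (3.5×10¹⁴) ≈ 2.857×10⁸ J/m²
Δh = αQ/(ρcₚ) = 2.3×10⁻⁴ × 2.857×10⁸ / (1025 × 3920) ≈ 0.016354 m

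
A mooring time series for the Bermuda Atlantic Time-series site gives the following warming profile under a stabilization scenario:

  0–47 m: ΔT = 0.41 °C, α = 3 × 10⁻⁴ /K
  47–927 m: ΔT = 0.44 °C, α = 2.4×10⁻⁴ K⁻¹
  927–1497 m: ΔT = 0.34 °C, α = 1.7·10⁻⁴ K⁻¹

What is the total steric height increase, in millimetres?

Layer 1: 0.41 × 3×10⁻⁴ × 47 = 0.005781 m
Layer 2: 2.4×10⁻⁴ × 0.44 × 880 = 0.092928 m
Layer 3: 0.34 × 570 × 1.7×10⁻⁴ = 0.032946 m
Δh = 0.005781 + 0.092928 + 0.032946 = 0.131655 m

Δh ≈ 132 mm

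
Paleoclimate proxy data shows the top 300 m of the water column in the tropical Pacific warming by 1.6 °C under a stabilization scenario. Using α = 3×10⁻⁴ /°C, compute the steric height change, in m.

Δh = 0.14 m

Δh = αΔT·H = 3×10⁻⁴ × 1.6 × 300 = 0.14400 m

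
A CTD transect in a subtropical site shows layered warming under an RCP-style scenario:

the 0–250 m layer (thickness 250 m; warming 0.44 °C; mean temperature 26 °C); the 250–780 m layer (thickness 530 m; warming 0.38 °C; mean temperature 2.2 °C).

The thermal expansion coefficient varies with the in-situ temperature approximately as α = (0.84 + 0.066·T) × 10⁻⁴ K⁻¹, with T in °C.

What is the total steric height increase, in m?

Layer 1: α = (0.84 + 0.066×26)×10⁻⁴ = 2.556×10⁻⁴ K⁻¹
Layer 2: α = (0.84 + 0.066×2.2)×10⁻⁴ = 0.9852×10⁻⁴ K⁻¹
0–250 m: 2.556×10⁻⁴ × 250 × 0.44 = 0.028116 m
0.9852×10⁻⁴ × 0.38 × 530 = 0.019841928 m
Δh = 0.028116 + 0.019841928 = 0.047957928 m ≈ 0.0480 m

Δh ≈ 0.0480 m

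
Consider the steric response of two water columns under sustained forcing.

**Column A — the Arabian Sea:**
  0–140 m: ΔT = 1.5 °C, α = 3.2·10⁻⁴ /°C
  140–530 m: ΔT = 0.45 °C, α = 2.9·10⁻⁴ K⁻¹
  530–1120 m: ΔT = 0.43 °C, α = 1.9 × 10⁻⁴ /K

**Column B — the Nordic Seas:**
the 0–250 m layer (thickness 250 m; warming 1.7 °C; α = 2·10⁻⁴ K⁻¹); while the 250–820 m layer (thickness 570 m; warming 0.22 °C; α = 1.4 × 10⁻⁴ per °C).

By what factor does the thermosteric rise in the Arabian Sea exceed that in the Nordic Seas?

≈ 1.6×

A Layer 1: 1.5 × 3.2×10⁻⁴ × 140 = 0.06720 m
A 2.9×10⁻⁴ × 390 × 0.45 = 0.050895 m
A 530–1120 m: 590 × 0.43 × 1.9×10⁻⁴ = 0.048203 m
A total: 0.166298 m
B Layer 1: 2×10⁻⁴ × 250 × 1.7 = 0.08500 m
B Layer 2: 1.4×10⁻⁴ × 570 × 0.22 = 0.017556 m
B total: 0.102556 m
Ratio: 0.166298 / 0.102556 ≈ 1.622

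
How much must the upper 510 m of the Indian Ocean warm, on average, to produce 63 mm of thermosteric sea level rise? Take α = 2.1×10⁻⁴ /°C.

ΔT = Δh/(αH) = 0.063 / (2.1×10⁻⁴ × 510) ≈ 0.5882 °C

about 0.588 °C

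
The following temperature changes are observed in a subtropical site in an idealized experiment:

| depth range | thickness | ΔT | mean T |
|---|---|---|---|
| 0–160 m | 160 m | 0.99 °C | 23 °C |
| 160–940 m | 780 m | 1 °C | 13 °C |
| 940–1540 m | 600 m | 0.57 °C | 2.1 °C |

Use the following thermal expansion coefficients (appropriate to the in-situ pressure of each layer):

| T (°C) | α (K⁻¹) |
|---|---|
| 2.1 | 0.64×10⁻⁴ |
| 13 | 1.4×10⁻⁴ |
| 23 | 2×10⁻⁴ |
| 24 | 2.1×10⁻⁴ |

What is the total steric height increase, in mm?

Layer 1 at 23 °C → α = 2×10⁻⁴ K⁻¹
Layer 2 at 13 °C → α = 1.4×10⁻⁴ K⁻¹
Layer 3 at 2.1 °C → α = 0.64×10⁻⁴ K⁻¹
0.99 × 2×10⁻⁴ × 160 = 0.03168 m
1.4×10⁻⁴ × 1 × 780 = 0.10920 m
0.57 × 600 × 0.64×10⁻⁴ = 0.021888 m
Δh = 0.03168 + 0.10920 + 0.021888 = 0.162768 m

160 mm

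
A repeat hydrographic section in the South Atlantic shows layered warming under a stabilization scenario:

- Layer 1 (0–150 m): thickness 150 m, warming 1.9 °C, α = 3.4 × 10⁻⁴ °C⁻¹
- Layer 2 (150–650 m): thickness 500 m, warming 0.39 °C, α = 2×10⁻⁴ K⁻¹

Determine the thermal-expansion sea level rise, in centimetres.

0–150 m: 3.4×10⁻⁴ × 150 × 1.9 = 0.09690 m
500 × 0.39 × 2×10⁻⁴ = 0.03900 m
Δh = 0.09690 + 0.03900 = 0.13590 m ≈ 13.6 cm

Δh ≈ 13.6 cm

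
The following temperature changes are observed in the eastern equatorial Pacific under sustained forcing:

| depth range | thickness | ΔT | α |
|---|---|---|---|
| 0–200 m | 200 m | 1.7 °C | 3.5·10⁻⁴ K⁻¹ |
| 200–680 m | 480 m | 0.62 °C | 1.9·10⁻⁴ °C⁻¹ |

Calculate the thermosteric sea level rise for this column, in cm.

0–200 m: 1.7 × 3.5×10⁻⁴ × 200 = 0.11900 m
0.62 × 480 × 1.9×10⁻⁴ = 0.056544 m
Δh = 0.11900 + 0.056544 = 0.175544 m ≈ 17.6 cm

about 17.6 cm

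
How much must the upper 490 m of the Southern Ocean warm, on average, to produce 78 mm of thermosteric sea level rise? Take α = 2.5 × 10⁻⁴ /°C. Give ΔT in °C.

ΔT = Δh/(αH) = 0.078 / (2.5×10⁻⁴ × 490) ≈ 0.6367 °C

ΔT ≈ 0.637 °C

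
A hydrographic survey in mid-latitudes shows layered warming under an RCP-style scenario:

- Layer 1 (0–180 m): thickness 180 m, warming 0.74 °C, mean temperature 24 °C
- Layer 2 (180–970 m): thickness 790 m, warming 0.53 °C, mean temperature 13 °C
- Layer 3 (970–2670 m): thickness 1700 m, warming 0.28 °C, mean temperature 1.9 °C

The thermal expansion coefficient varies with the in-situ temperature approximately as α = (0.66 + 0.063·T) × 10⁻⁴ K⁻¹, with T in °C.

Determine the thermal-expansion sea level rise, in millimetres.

Layer 1: α = (0.66 + 0.063×24)×10⁻⁴ = 2.172×10⁻⁴ K⁻¹
Layer 2: α = (0.66 + 0.063×13)×10⁻⁴ = 1.479×10⁻⁴ K⁻¹
Layer 3: α = (0.66 + 0.063×1.9)×10⁻⁴ = 0.7797×10⁻⁴ K⁻¹
Layer 1: 180 × 2.172×10⁻⁴ × 0.74 = 0.02893104 m
Layer 2: 0.53 × 1.479×10⁻⁴ × 790 = 0.06192573 m
0.7797×10⁻⁴ × 0.28 × 1700 = 0.03711372 m
Δh = 0.02893104 + 0.06192573 + 0.03711372 = 0.12797049 m ≈ 130 mm

130 mm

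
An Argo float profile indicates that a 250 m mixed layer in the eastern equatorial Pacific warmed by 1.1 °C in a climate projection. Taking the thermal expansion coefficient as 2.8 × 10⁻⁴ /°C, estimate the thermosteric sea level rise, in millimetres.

Δh = αΔT·H = 2.8×10⁻⁴ × 1.1 × 250 = 0.07700 m

about 77.0 mm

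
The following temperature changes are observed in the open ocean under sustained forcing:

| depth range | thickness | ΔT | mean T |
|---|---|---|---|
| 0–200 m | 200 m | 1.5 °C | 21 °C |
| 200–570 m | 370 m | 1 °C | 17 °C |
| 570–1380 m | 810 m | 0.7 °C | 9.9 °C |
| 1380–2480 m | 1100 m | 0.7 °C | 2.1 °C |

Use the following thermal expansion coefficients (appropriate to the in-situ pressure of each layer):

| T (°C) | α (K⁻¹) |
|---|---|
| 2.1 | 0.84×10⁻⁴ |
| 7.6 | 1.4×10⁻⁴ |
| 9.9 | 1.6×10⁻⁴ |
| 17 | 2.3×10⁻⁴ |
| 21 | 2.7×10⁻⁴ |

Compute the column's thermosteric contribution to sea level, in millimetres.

Layer 1 at 21 °C → α = 2.7×10⁻⁴ K⁻¹
Layer 2 at 17 °C → α = 2.3×10⁻⁴ K⁻¹
Layer 3 at 9.9 °C → α = 1.6×10⁻⁴ K⁻¹
Layer 4 at 2.1 °C → α = 0.84×10⁻⁴ K⁻¹
0–200 m: 2.7×10⁻⁴ × 200 × 1.5 = 0.08100 m
200–570 m: 2.3×10⁻⁴ × 370 × 1 = 0.08510 m
570–1380 m: 0.7 × 810 × 1.6×10⁻⁴ = 0.09072 m
1100 × 0.7 × 0.84×10⁻⁴ = 0.06468 m
Δh = 0.08100 + 0.08510 + 0.09072 + 0.06468 = 0.32150 m

Δh = 322 mm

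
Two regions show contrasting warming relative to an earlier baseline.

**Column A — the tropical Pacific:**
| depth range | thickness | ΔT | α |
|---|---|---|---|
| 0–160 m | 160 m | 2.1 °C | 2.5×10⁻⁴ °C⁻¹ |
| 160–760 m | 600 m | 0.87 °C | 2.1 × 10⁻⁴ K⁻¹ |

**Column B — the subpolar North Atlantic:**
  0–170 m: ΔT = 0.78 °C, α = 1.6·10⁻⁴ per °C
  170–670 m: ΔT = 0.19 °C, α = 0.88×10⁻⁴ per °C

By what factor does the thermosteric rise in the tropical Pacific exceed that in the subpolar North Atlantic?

A Layer 1: 2.1 × 2.5×10⁻⁴ × 160 = 0.08400 m
A 2.1×10⁻⁴ × 600 × 0.87 = 0.10962 m
A total: 0.19362 m
B 0–170 m: 170 × 0.78 × 1.6×10⁻⁴ = 0.021216 m
B 170–670 m: 0.19 × 0.88×10⁻⁴ × 500 = 0.00836 m
B total: 0.029576 m
Ratio: 0.19362 / 0.029576 ≈ 6.547

≈ 6.5×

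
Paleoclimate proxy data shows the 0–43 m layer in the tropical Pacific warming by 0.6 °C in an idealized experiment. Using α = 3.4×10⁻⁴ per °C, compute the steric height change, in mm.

Δh = αΔT·H = 3.4×10⁻⁴ × 0.6 × 43 = 0.008772 m

8.77 mm of thermosteric rise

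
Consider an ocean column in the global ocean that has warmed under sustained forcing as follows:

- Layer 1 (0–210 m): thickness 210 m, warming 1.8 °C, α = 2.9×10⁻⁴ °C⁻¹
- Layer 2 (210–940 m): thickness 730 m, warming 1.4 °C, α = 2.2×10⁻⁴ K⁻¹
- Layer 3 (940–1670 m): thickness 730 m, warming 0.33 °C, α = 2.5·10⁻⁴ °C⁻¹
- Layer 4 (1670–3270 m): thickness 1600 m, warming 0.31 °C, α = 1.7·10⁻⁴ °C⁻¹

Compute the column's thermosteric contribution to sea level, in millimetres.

Layer 1: 1.8 × 210 × 2.9×10⁻⁴ = 0.10962 m
Layer 2: 2.2×10⁻⁴ × 730 × 1.4 = 0.22484 m
Layer 3: 730 × 0.33 × 2.5×10⁻⁴ = 0.060225 m
Layer 4: 1600 × 1.7×10⁻⁴ × 0.31 = 0.08432 m
Δh = 0.10962 + 0.22484 + 0.060225 + 0.08432 = 0.479005 m ≈ 479 mm

479 mm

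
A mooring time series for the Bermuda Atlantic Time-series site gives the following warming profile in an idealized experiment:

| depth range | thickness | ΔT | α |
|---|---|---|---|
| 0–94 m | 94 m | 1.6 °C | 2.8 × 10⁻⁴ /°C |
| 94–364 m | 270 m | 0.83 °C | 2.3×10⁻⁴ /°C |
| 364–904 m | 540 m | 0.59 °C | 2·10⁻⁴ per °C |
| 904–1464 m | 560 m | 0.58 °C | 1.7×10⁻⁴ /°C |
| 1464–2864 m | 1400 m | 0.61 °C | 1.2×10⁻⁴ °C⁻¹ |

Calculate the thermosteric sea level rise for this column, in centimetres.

31.5 cm of thermosteric rise

94 × 1.6 × 2.8×10⁻⁴ = 0.042112 m
Layer 2: 2.3×10⁻⁴ × 270 × 0.83 = 0.051543 m
Layer 3: 540 × 0.59 × 2×10⁻⁴ = 0.06372 m
560 × 1.7×10⁻⁴ × 0.58 = 0.055216 m
1464–2864 m: 0.61 × 1.2×10⁻⁴ × 1400 = 0.10248 m
Δh = 0.042112 + 0.051543 + 0.06372 + 0.055216 + 0.10248 = 0.315071 m ≈ 31.5 cm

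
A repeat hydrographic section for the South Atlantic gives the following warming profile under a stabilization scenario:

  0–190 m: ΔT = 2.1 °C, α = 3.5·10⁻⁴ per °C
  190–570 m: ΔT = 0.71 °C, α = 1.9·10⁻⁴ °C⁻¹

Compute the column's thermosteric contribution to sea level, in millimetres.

Δh ≈ 191 mm

0–190 m: 3.5×10⁻⁴ × 2.1 × 190 = 0.13965 m
380 × 1.9×10⁻⁴ × 0.71 = 0.051262 m
Δh = 0.13965 + 0.051262 = 0.190912 m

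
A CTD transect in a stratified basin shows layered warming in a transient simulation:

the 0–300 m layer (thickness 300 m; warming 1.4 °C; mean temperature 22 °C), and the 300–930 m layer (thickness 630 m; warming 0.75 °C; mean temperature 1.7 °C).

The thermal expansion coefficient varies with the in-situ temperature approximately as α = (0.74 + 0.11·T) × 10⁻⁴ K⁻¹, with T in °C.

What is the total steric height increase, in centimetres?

about 17.7 cm

Layer 1: α = (0.74 + 0.11×22)×10⁻⁴ = 3.16×10⁻⁴ K⁻¹
Layer 2: α = (0.74 + 0.11×1.7)×10⁻⁴ = 0.927×10⁻⁴ K⁻¹
Layer 1: 1.4 × 3.16×10⁻⁴ × 300 = 0.13272 m
0.927×10⁻⁴ × 630 × 0.75 = 0.04380075 m
Δh = 0.13272 + 0.04380075 = 0.17652075 m ≈ 17.7 cm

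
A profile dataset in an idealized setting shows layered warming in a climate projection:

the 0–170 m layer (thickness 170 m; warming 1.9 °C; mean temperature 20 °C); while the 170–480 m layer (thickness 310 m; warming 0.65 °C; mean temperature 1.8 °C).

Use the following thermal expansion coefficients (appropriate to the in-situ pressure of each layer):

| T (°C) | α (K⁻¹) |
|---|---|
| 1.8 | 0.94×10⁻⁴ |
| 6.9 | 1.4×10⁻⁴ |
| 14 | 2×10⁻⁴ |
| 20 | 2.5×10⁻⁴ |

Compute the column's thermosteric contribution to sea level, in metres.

Δh ≈ 0.0997 m

Layer 1 at 20 °C → α = 2.5×10⁻⁴ K⁻¹
Layer 2 at 1.8 °C → α = 0.94×10⁻⁴ K⁻¹
0–170 m: 1.9 × 170 × 2.5×10⁻⁴ = 0.08075 m
170–480 m: 0.94×10⁻⁴ × 310 × 0.65 = 0.018941 m
Δh = 0.08075 + 0.018941 = 0.099691 m ≈ 0.0997 m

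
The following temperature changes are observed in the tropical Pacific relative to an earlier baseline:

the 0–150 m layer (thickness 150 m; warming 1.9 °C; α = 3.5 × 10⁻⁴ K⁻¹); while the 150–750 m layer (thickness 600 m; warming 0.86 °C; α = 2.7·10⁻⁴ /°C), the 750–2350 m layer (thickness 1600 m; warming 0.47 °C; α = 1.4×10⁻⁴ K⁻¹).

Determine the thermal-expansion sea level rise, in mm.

344 mm

0–150 m: 1.9 × 3.5×10⁻⁴ × 150 = 0.09975 m
600 × 2.7×10⁻⁴ × 0.86 = 0.13932 m
750–2350 m: 1.4×10⁻⁴ × 0.47 × 1600 = 0.10528 m
Δh = 0.09975 + 0.13932 + 0.10528 = 0.34435 m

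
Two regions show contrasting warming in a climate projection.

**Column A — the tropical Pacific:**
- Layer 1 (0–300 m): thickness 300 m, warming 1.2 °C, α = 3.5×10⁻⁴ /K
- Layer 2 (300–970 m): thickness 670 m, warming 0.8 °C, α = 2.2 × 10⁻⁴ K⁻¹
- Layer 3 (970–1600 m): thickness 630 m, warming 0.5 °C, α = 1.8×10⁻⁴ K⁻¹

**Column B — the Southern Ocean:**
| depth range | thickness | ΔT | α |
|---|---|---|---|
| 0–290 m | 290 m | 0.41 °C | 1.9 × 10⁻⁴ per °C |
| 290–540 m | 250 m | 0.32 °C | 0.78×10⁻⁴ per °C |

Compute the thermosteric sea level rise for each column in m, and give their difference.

A Layer 1: 300 × 3.5×10⁻⁴ × 1.2 = 0.12600 m
A Layer 2: 2.2×10⁻⁴ × 0.8 × 670 = 0.11792 m
A 970–1600 m: 0.5 × 1.8×10⁻⁴ × 630 = 0.05670 m
A total: 0.30062 m
B 0–290 m: 290 × 0.41 × 1.9×10⁻⁴ = 0.022591 m
B 0.78×10⁻⁴ × 0.32 × 250 = 0.00624 m
B total: 0.028831 m
Difference: 0.30062 − 0.028831 = 0.271789 m

Δh_A ≈ 0.301 m, Δh_B ≈ 0.0288 m; difference ≈ 0.272 m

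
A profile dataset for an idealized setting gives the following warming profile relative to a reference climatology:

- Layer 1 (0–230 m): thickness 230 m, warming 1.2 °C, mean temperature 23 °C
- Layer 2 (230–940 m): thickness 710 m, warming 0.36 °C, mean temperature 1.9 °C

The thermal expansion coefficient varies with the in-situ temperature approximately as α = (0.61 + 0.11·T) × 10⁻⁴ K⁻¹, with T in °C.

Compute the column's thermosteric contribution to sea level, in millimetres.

Layer 1: α = (0.61 + 0.11×23)×10⁻⁴ = 3.14×10⁻⁴ K⁻¹
Layer 2: α = (0.61 + 0.11×1.9)×10⁻⁴ = 0.819×10⁻⁴ K⁻¹
230 × 1.2 × 3.14×10⁻⁴ = 0.086664 m
230–940 m: 0.819×10⁻⁴ × 710 × 0.36 = 0.02093364 m
Δh = 0.086664 + 0.02093364 = 0.10759764 m ≈ 110 mm

Δh = 110 mm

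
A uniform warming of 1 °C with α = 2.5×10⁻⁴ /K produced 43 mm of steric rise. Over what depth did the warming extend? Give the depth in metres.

about 172 m

H = Δh/(αΔT) = 0.043 / (2.5×10⁻⁴ × 1) = 172.0 m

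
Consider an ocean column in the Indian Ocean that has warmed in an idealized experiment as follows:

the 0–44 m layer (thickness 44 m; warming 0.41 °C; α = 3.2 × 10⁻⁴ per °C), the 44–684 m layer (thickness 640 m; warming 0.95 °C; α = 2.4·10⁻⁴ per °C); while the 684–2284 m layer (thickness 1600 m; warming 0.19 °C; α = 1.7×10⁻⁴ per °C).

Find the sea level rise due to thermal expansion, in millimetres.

203 mm of thermosteric rise

Layer 1: 44 × 0.41 × 3.2×10⁻⁴ = 0.0057728 m
Layer 2: 640 × 0.95 × 2.4×10⁻⁴ = 0.14592 m
684–2284 m: 1600 × 1.7×10⁻⁴ × 0.19 = 0.05168 m
Δh = 0.0057728 + 0.14592 + 0.05168 = 0.2033728 m ≈ 203 mm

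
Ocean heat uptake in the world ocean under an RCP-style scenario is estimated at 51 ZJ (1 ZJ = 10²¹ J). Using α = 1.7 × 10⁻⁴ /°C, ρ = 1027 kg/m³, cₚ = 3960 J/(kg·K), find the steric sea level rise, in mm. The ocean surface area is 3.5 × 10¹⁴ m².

6.09 mm

Per unit area: Q = 51×10²¹ / (3.5×10¹⁴) ≈ 1.457×10⁸ J/m²
Δh = αQ/(ρcₚ) = 1.7×10⁻⁴ × 1.457×10⁸ / (1027 × 3960) ≈ 0.0060904 m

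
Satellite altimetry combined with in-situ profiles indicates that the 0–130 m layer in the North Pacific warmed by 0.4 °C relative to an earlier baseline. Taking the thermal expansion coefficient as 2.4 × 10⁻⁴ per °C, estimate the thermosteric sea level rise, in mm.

12 mm of thermosteric rise

Δh = αΔT·H = 2.4×10⁻⁴ × 0.4 × 130 = 0.01248 m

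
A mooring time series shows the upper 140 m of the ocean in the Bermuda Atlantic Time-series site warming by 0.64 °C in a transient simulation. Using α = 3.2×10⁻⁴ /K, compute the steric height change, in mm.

Δh = αΔT·H = 3.2×10⁻⁴ × 0.64 × 140 = 0.028672 m

about 28.7 mm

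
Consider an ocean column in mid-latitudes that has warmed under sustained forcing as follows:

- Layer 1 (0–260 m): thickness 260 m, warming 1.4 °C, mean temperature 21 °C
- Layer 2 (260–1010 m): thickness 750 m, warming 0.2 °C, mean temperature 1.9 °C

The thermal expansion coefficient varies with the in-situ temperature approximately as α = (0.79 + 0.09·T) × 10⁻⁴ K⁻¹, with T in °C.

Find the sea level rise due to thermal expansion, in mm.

112 mm of thermosteric rise

Layer 1: α = (0.79 + 0.09×21)×10⁻⁴ = 2.68×10⁻⁴ K⁻¹
Layer 2: α = (0.79 + 0.09×1.9)×10⁻⁴ = 0.961×10⁻⁴ K⁻¹
260 × 1.4 × 2.68×10⁻⁴ = 0.097552 m
260–1010 m: 750 × 0.961×10⁻⁴ × 0.2 = 0.014415 m
Δh = 0.097552 + 0.014415 = 0.111967 m ≈ 112 mm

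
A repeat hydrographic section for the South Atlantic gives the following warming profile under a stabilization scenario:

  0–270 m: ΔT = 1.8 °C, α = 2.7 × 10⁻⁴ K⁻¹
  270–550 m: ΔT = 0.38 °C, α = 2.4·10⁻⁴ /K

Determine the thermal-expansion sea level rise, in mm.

157 mm

270 × 2.7×10⁻⁴ × 1.8 = 0.13122 m
0.38 × 2.4×10⁻⁴ × 280 = 0.025536 m
Δh = 0.13122 + 0.025536 = 0.156756 m ≈ 157 mm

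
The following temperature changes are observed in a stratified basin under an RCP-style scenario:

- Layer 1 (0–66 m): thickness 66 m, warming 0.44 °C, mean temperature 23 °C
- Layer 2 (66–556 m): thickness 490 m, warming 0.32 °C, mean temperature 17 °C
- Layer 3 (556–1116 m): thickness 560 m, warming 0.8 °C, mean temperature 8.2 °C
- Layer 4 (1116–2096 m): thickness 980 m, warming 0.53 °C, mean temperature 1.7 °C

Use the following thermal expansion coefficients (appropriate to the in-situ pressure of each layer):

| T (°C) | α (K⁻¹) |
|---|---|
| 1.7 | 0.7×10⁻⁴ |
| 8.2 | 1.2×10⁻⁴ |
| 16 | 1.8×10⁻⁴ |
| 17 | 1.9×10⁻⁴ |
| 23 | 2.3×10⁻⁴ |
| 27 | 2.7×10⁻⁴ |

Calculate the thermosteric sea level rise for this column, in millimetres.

Δh ≈ 127 mm

Layer 1 at 23 °C → α = 2.3×10⁻⁴ K⁻¹
Layer 2 at 17 °C → α = 1.9×10⁻⁴ K⁻¹
Layer 3 at 8.2 °C → α = 1.2×10⁻⁴ K⁻¹
Layer 4 at 1.7 °C → α = 0.7×10⁻⁴ K⁻¹
Layer 1: 66 × 2.3×10⁻⁴ × 0.44 = 0.0066792 m
0.32 × 1.9×10⁻⁴ × 490 = 0.029792 m
556–1116 m: 560 × 1.2×10⁻⁴ × 0.8 = 0.05376 m
Layer 4: 0.7×10⁻⁴ × 0.53 × 980 = 0.036358 m
Δh = 0.0066792 + 0.029792 + 0.05376 + 0.036358 = 0.1265892 m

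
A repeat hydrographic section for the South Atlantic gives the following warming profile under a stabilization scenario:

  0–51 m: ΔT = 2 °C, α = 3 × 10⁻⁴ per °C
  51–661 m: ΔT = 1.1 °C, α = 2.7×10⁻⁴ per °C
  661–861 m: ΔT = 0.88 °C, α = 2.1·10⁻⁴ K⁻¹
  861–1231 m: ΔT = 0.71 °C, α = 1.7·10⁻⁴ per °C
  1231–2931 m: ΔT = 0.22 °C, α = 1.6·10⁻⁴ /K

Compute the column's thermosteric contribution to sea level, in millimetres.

0–51 m: 2 × 51 × 3×10⁻⁴ = 0.03060 m
51–661 m: 2.7×10⁻⁴ × 610 × 1.1 = 0.18117 m
661–861 m: 200 × 0.88 × 2.1×10⁻⁴ = 0.03696 m
0.71 × 370 × 1.7×10⁻⁴ = 0.044659 m
1.6×10⁻⁴ × 1700 × 0.22 = 0.05984 m
Δh = 0.03060 + 0.18117 + 0.03696 + 0.044659 + 0.05984 = 0.353229 m

353 mm of thermosteric rise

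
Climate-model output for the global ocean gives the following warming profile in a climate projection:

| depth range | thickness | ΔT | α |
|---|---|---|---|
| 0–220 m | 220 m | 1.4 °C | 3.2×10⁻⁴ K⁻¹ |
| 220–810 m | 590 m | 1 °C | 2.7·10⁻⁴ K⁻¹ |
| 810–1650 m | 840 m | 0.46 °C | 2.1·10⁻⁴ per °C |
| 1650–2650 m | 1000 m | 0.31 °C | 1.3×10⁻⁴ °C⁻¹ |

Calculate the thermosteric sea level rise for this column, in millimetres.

Δh = 379 mm

3.2×10⁻⁴ × 220 × 1.4 = 0.09856 m
Layer 2: 2.7×10⁻⁴ × 1 × 590 = 0.15930 m
2.1×10⁻⁴ × 840 × 0.46 = 0.081144 m
1650–2650 m: 1.3×10⁻⁴ × 1000 × 0.31 = 0.04030 m
Δh = 0.09856 + 0.15930 + 0.081144 + 0.04030 = 0.379304 m ≈ 379 mm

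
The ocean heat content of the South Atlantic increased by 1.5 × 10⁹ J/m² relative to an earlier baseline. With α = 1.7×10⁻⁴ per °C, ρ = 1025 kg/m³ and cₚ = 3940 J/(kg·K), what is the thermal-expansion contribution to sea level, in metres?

Δh = αQ/(ρcₚ) = 1.7×10⁻⁴ × 1.5×10⁹ / (1025 × 3940) ≈ 0.063142 m

0.0631 m of thermosteric rise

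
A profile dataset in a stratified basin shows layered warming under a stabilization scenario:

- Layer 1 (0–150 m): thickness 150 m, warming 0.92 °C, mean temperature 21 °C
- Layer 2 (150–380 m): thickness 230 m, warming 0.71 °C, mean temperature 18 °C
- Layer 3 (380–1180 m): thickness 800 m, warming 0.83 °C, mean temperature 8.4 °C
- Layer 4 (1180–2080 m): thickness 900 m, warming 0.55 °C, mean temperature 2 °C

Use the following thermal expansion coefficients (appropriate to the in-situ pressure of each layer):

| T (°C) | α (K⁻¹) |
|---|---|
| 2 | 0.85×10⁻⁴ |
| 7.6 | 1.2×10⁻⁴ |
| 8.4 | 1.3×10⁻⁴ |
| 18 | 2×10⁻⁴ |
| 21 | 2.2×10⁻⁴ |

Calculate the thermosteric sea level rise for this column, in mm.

Layer 1 at 21 °C → α = 2.2×10⁻⁴ K⁻¹
Layer 2 at 18 °C → α = 2×10⁻⁴ K⁻¹
Layer 3 at 8.4 °C → α = 1.3×10⁻⁴ K⁻¹
Layer 4 at 2 °C → α = 0.85×10⁻⁴ K⁻¹
0–150 m: 2.2×10⁻⁴ × 0.92 × 150 = 0.03036 m
2×10⁻⁴ × 0.71 × 230 = 0.03266 m
800 × 1.3×10⁻⁴ × 0.83 = 0.08632 m
Layer 4: 900 × 0.85×10⁻⁴ × 0.55 = 0.042075 m
Δh = 0.03036 + 0.03266 + 0.08632 + 0.042075 = 0.191415 m

191 mm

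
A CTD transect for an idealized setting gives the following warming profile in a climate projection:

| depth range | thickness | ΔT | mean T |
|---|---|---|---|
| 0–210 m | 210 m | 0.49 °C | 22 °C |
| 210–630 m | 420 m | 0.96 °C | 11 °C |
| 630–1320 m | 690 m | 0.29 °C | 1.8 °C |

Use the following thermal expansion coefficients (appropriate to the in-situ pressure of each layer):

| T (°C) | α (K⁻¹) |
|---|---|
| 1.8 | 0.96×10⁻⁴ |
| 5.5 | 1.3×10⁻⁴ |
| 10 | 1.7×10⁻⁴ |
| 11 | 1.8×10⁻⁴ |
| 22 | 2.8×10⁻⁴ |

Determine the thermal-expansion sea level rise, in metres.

Layer 1 at 22 °C → α = 2.8×10⁻⁴ K⁻¹
Layer 2 at 11 °C → α = 1.8×10⁻⁴ K⁻¹
Layer 3 at 1.8 °C → α = 0.96×10⁻⁴ K⁻¹
210 × 0.49 × 2.8×10⁻⁴ = 0.028812 m
0.96 × 420 × 1.8×10⁻⁴ = 0.072576 m
630–1320 m: 690 × 0.96×10⁻⁴ × 0.29 = 0.0192096 m
Δh = 0.028812 + 0.072576 + 0.0192096 = 0.1205976 m

0.121 m of thermosteric rise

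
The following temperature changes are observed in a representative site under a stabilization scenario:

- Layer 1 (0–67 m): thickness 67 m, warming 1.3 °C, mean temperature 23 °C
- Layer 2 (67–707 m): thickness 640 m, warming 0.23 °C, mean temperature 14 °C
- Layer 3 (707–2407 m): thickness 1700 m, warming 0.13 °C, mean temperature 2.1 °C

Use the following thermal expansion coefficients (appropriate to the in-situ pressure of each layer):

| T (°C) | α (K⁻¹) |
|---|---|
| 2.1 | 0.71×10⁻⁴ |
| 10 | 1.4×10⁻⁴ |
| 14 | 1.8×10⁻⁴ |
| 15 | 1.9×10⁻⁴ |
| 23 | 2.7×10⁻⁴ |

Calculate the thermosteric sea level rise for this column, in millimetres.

about 65.7 mm

Layer 1 at 23 °C → α = 2.7×10⁻⁴ K⁻¹
Layer 2 at 14 °C → α = 1.8×10⁻⁴ K⁻¹
Layer 3 at 2.1 °C → α = 0.71×10⁻⁴ K⁻¹
Layer 1: 2.7×10⁻⁴ × 67 × 1.3 = 0.023517 m
67–707 m: 1.8×10⁻⁴ × 640 × 0.23 = 0.026496 m
1700 × 0.71×10⁻⁴ × 0.13 = 0.015691 m
Δh = 0.023517 + 0.026496 + 0.015691 = 0.065704 m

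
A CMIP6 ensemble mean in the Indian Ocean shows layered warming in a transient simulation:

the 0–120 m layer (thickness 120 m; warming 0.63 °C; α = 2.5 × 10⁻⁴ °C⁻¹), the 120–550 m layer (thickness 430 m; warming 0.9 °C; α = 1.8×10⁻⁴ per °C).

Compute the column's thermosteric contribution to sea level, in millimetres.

89 mm of thermosteric rise

Layer 1: 120 × 2.5×10⁻⁴ × 0.63 = 0.01890 m
430 × 0.9 × 1.8×10⁻⁴ = 0.06966 m
Δh = 0.01890 + 0.06966 = 0.08856 m ≈ 89 mm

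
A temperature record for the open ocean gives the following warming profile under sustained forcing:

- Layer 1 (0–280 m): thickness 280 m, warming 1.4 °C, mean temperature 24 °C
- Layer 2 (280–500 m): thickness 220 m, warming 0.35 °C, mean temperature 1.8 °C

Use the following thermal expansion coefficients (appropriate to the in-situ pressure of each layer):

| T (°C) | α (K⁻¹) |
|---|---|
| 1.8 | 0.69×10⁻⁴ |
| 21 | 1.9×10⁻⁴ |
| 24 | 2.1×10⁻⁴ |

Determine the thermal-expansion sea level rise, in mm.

87.6 mm of thermosteric rise

Layer 1 at 24 °C → α = 2.1×10⁻⁴ K⁻¹
Layer 2 at 1.8 °C → α = 0.69×10⁻⁴ K⁻¹
Layer 1: 2.1×10⁻⁴ × 1.4 × 280 = 0.08232 m
Layer 2: 220 × 0.35 × 0.69×10⁻⁴ = 0.005313 m
Δh = 0.08232 + 0.005313 = 0.087633 m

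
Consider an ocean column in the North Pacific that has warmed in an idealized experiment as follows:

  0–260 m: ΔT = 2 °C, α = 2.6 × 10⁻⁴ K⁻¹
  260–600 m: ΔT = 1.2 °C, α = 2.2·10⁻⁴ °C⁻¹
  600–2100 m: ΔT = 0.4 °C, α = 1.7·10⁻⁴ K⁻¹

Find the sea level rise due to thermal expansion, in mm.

0–260 m: 2.6×10⁻⁴ × 2 × 260 = 0.13520 m
1.2 × 2.2×10⁻⁴ × 340 = 0.08976 m
Layer 3: 1500 × 0.4 × 1.7×10⁻⁴ = 0.10200 m
Δh = 0.13520 + 0.08976 + 0.10200 = 0.32696 m

Δh ≈ 327 mm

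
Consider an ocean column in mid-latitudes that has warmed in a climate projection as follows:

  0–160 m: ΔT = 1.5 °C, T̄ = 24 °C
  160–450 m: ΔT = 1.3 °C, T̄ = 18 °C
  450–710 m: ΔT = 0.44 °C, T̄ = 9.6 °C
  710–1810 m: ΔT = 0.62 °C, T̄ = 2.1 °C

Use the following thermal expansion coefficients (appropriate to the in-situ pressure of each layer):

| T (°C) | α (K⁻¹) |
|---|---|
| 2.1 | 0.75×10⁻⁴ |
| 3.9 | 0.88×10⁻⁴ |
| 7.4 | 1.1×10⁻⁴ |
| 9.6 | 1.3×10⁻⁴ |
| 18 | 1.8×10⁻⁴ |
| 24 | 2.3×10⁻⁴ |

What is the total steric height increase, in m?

Δh ≈ 0.19 m

Layer 1 at 24 °C → α = 2.3×10⁻⁴ K⁻¹
Layer 2 at 18 °C → α = 1.8×10⁻⁴ K⁻¹
Layer 3 at 9.6 °C → α = 1.3×10⁻⁴ K⁻¹
Layer 4 at 2.1 °C → α = 0.75×10⁻⁴ K⁻¹
0–160 m: 1.5 × 160 × 2.3×10⁻⁴ = 0.05520 m
160–450 m: 1.3 × 290 × 1.8×10⁻⁴ = 0.06786 m
Layer 3: 1.3×10⁻⁴ × 260 × 0.44 = 0.014872 m
710–1810 m: 0.75×10⁻⁴ × 0.62 × 1100 = 0.05115 m
Δh = 0.05520 + 0.06786 + 0.014872 + 0.05115 = 0.189082 m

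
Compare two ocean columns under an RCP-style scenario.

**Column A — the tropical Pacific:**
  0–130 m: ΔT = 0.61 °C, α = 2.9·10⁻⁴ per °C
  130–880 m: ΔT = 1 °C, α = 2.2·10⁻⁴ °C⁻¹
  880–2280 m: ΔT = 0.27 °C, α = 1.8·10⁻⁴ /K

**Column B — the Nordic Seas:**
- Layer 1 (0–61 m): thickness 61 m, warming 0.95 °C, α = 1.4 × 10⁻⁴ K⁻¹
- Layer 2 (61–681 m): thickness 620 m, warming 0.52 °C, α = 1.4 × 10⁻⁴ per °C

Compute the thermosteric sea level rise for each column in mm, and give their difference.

A 0–130 m: 130 × 2.9×10⁻⁴ × 0.61 = 0.022997 m
A 750 × 2.2×10⁻⁴ × 1 = 0.16500 m
A Layer 3: 1400 × 1.8×10⁻⁴ × 0.27 = 0.06804 m
A total: 0.256037 m
B 0–61 m: 61 × 0.95 × 1.4×10⁻⁴ = 0.008113 m
B Layer 2: 620 × 0.52 × 1.4×10⁻⁴ = 0.045136 m
B total: 0.053249 m
Difference: 0.256037 − 0.053249 = 0.202788 m

Δh_A ≈ 260 mm, Δh_B ≈ 53 mm; difference ≈ 200 mm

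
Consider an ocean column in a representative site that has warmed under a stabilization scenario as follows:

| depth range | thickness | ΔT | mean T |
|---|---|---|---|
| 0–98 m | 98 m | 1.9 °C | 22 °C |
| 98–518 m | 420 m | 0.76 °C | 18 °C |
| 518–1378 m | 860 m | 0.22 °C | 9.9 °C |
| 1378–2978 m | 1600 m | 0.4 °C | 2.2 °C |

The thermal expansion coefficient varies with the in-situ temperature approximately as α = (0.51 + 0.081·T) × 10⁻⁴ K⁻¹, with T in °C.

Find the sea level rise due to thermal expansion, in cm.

17.4 cm of thermosteric rise

Layer 1: α = (0.51 + 0.081×22)×10⁻⁴ = 2.292×10⁻⁴ K⁻¹
Layer 2: α = (0.51 + 0.081×18)×10⁻⁴ = 1.968×10⁻⁴ K⁻¹
Layer 3: α = (0.51 + 0.081×9.9)×10⁻⁴ = 1.3119×10⁻⁴ K⁻¹
Layer 4: α = (0.51 + 0.081×2.2)×10⁻⁴ = 0.6882×10⁻⁴ K⁻¹
0–98 m: 2.292×10⁻⁴ × 1.9 × 98 = 0.04267704 m
Layer 2: 1.968×10⁻⁴ × 420 × 0.76 = 0.06281856 m
860 × 0.22 × 1.3119×10⁻⁴ = 0.024821148 m
1600 × 0.6882×10⁻⁴ × 0.4 = 0.0440448 m
Δh = 0.04267704 + 0.06281856 + 0.024821148 + 0.0440448 = 0.174361548 m ≈ 17.4 cm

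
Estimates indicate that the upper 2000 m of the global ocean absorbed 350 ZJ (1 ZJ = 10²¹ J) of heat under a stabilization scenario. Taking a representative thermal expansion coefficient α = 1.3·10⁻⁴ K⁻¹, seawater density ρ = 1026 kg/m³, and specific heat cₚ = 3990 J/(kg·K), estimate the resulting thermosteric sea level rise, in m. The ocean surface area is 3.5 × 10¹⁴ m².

Δh ≈ 0.0318 m

Per unit area: Q = 350×10²¹ / (3.5×10¹⁴) = 1×10⁹ J/m²
Δh = αQ/(ρcₚ) = 1.3×10⁻⁴ × 1×10⁹ / (1026 × 3990) ≈ 0.031756 m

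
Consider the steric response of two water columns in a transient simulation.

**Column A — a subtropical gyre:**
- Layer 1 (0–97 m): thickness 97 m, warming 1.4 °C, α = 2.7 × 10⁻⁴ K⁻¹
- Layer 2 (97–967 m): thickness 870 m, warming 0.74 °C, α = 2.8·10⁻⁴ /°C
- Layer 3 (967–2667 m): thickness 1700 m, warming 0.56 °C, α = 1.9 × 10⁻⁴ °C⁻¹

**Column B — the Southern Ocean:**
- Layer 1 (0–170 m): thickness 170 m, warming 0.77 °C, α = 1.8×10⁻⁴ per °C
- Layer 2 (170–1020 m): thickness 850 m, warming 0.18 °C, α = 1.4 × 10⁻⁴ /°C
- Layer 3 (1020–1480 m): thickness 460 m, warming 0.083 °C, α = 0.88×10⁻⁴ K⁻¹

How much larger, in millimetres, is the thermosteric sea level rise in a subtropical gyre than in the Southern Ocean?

A 0–97 m: 1.4 × 97 × 2.7×10⁻⁴ = 0.036666 m
A 870 × 2.8×10⁻⁴ × 0.74 = 0.180264 m
A 967–2667 m: 0.56 × 1700 × 1.9×10⁻⁴ = 0.18088 m
A total: 0.39781 m
B 1.8×10⁻⁴ × 0.77 × 170 = 0.023562 m
B 0.18 × 1.4×10⁻⁴ × 850 = 0.02142 m
B Layer 3: 460 × 0.88×10⁻⁴ × 0.083 = 0.00335984 m
B total: 0.04834184 m
Difference: 0.39781 − 0.04834184 = 0.34946816 m

349 mm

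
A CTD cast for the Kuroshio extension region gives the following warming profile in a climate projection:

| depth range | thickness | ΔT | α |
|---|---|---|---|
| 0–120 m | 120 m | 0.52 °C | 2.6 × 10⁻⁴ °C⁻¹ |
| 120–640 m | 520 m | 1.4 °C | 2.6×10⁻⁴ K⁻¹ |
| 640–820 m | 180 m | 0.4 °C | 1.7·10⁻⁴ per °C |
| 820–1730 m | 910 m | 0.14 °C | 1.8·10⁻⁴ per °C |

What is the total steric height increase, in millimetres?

Layer 1: 2.6×10⁻⁴ × 0.52 × 120 = 0.016224 m
120–640 m: 1.4 × 520 × 2.6×10⁻⁴ = 0.18928 m
0.4 × 180 × 1.7×10⁻⁴ = 0.01224 m
0.14 × 910 × 1.8×10⁻⁴ = 0.022932 m
Δh = 0.016224 + 0.18928 + 0.01224 + 0.022932 = 0.240676 m

Δh ≈ 241 mm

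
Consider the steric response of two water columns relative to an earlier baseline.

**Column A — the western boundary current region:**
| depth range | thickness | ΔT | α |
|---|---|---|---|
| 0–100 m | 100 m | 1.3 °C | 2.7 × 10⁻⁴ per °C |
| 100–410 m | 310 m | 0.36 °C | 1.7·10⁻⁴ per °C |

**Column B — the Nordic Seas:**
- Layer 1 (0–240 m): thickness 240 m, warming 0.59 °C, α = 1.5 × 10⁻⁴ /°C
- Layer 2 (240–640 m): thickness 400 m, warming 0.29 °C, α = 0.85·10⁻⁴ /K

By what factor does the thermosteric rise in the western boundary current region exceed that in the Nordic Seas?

A 0–100 m: 1.3 × 100 × 2.7×10⁻⁴ = 0.03510 m
A 310 × 0.36 × 1.7×10⁻⁴ = 0.018972 m
A total: 0.054072 m
B Layer 1: 1.5×10⁻⁴ × 0.59 × 240 = 0.02124 m
B 0.29 × 400 × 0.85×10⁻⁴ = 0.00986 m
B total: 0.03110 m
Ratio: 0.054072 / 0.03110 ≈ 1.739

1.7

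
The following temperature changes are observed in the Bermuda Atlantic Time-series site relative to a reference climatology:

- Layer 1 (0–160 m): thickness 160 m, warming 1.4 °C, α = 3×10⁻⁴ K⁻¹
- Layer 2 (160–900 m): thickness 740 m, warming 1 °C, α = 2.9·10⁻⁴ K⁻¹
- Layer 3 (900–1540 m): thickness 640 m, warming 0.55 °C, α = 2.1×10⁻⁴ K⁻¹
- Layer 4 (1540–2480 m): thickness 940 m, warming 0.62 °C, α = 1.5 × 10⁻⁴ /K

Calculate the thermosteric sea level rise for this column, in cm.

Δh = 44.3 cm

160 × 1.4 × 3×10⁻⁴ = 0.06720 m
160–900 m: 1 × 2.9×10⁻⁴ × 740 = 0.21460 m
2.1×10⁻⁴ × 0.55 × 640 = 0.07392 m
1540–2480 m: 940 × 0.62 × 1.5×10⁻⁴ = 0.08742 m
Δh = 0.06720 + 0.21460 + 0.07392 + 0.08742 = 0.44314 m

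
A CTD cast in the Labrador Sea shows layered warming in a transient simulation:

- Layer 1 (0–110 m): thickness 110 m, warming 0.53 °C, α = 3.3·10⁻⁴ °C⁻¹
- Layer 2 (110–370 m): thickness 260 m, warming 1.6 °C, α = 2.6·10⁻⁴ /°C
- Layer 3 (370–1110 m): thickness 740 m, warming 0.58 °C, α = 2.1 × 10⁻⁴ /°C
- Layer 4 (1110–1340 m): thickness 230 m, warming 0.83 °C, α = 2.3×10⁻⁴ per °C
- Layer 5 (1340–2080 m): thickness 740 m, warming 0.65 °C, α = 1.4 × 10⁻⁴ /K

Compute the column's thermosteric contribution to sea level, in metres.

0.53 × 110 × 3.3×10⁻⁴ = 0.019239 m
110–370 m: 2.6×10⁻⁴ × 260 × 1.6 = 0.10816 m
370–1110 m: 740 × 2.1×10⁻⁴ × 0.58 = 0.090132 m
Layer 4: 0.83 × 230 × 2.3×10⁻⁴ = 0.043907 m
1340–2080 m: 1.4×10⁻⁴ × 740 × 0.65 = 0.06734 m
Δh = 0.019239 + 0.10816 + 0.090132 + 0.043907 + 0.06734 = 0.328778 m

0.329 m of thermosteric rise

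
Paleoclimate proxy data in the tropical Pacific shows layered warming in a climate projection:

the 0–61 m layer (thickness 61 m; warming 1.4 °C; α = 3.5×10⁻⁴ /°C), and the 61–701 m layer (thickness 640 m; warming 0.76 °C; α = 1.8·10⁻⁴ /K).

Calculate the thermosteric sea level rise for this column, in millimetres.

0–61 m: 1.4 × 61 × 3.5×10⁻⁴ = 0.02989 m
61–701 m: 1.8×10⁻⁴ × 0.76 × 640 = 0.087552 m
Δh = 0.02989 + 0.087552 = 0.117442 m

117 mm of thermosteric rise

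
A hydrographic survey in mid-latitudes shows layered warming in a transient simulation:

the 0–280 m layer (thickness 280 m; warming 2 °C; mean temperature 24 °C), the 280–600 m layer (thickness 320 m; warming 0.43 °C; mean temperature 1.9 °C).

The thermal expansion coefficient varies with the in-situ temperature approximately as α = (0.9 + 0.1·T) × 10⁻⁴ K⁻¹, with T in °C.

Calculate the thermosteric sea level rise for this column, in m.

0.200 m of thermosteric rise

Layer 1: α = (0.9 + 0.1×24)×10⁻⁴ = 3.3×10⁻⁴ K⁻¹
Layer 2: α = (0.9 + 0.1×1.9)×10⁻⁴ = 1.09×10⁻⁴ K⁻¹
Layer 1: 2 × 280 × 3.3×10⁻⁴ = 0.18480 m
280–600 m: 0.43 × 320 × 1.09×10⁻⁴ = 0.0149984 m
Δh = 0.18480 + 0.0149984 = 0.1997984 m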